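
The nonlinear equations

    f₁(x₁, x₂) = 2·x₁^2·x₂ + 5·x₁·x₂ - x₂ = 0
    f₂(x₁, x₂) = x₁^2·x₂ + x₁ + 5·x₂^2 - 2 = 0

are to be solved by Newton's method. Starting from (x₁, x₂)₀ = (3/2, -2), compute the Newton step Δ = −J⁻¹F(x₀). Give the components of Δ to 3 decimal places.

At (3/2, -2): F = (-22.000, 15.000).
Jacobian J = [[4·x₁·x₂ + 5·x₂, 2·x₁^2 + 5·x₁ - 1], [2·x₁·x₂ + 1, x₁^2 + 10·x₂]].
At the point, J = [[-22.000, 11.000], [-5.000, -17.750]] (det J = 445.500).
Solving J·Δ = −F gives Δ = (-0.506, 0.988).

(-0.506, 0.988)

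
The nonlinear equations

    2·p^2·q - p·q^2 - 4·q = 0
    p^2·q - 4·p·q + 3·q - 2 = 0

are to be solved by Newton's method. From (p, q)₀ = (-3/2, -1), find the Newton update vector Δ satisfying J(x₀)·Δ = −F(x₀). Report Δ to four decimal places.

At (-3/2, -1): F = (1.0000, -13.2500).
Jacobian J = [[4·p·q - q^2, 2·p^2 - 2·p·q - 4], [2·p·q - 4·q, p^2 - 4·p + 3]].
At the point, J = [[5.0000, -2.5000], [7.0000, 11.2500]] (det J = 73.7500).
Solving J·Δ = −F gives Δ = (0.2966, 0.9932).

(0.2966, 0.9932)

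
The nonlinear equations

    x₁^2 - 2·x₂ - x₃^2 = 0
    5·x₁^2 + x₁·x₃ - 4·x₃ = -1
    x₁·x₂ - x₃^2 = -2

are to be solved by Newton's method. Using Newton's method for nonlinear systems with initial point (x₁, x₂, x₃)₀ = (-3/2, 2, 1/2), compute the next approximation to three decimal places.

(-1.463, 0.130, 2.130)

At (-3/2, 2, 1/2): F = (-2.000, 9.500, -1.250).
Jacobian J = [[2·x₁, -2, -2·x₃], [10·x₁ + x₃, 0, x₁ - 4], [x₂, x₁, -2·x₃]].
At the point, J = [[-3.000, -2.000, -1.000], [-14.500, 0.000, -5.500], [2.000, -1.500, -1.000]] (det J = 54.000).
Solving J·Δ = −F gives Δ = (0.037, -1.870, 1.630).
Then the next iterate is (x₁, x₂, x₃)₁ = (-1.463, 0.130, 2.130).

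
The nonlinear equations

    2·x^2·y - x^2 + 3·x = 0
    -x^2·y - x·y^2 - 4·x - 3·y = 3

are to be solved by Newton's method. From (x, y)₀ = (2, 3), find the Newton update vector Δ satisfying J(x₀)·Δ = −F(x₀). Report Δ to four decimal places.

(-0.3966, -2.1097)

At (2, 3): F = (26.0000, -50.0000).
Jacobian J = [[4·x·y - 2·x + 3, 2·x^2], [-2·x·y - y^2 - 4, -x^2 - 2·x·y - 3]].
At the point, J = [[23.0000, 8.0000], [-25.0000, -19.0000]] (det J = -237.0000).
Solving J·Δ = −F gives Δ = (-0.3966, -2.1097).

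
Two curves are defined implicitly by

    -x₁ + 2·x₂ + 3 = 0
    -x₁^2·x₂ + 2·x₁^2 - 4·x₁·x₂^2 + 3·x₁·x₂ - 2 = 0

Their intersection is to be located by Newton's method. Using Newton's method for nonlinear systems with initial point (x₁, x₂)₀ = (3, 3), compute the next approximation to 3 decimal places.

(4.797, 0.899)

At (3, 3): F = (6.000, -92.000).
Jacobian J = [[-1, 2], [-2·x₁·x₂ + 4·x₁ - 4·x₂^2 + 3·x₂, -x₁^2 - 8·x₁·x₂ + 3·x₁]].
At the point, J = [[-1.000, 2.000], [-33.000, -72.000]] (det J = 138.000).
Solving J·Δ = −F gives Δ = (1.797, -2.101).
Then the next iterate is (x₁, x₂)₁ = (4.797, 0.899).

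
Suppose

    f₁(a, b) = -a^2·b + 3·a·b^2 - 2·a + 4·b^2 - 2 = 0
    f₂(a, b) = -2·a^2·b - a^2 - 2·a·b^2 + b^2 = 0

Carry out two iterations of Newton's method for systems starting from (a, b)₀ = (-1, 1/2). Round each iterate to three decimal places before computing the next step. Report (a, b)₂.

(-1.767, 3.235)

At (-1, 1/2): F = (-0.250, -1.250).
Jacobian J = [[-2·a·b + 3·b^2 - 2, -a^2 + 6·a·b + 8·b], [-4·a·b - 2·a - 2·b^2, -2·a^2 - 4·a·b + 2·b]].
At the point, J = [[-0.250, 0.000], [3.500, 1.000]] (det J = -0.250).
Solving J·Δ = −F gives Δ = (-1.000, 4.750).
Then the next iterate is (a, b)₁ = (-2.000, 5.250).
Round to (-2.000, 5.250) and repeat: F = (-74.125, 91.81250), J = [[101.68750, -25.000], [-9.125, 44.500]].
Δ = (0.233, -2.015), so (a, b)₂ = (-1.767, 3.235).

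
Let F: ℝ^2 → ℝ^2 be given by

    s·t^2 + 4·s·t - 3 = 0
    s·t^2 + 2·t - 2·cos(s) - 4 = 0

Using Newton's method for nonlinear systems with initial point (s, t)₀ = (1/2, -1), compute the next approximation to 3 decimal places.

At (1/2, -1): F = (-4.500, -7.25517).
Jacobian J = [[t^2 + 4·t, 2·s·t + 4·s], [t^2 + 2·sin(s), 2·s·t + 2]].
At the point, J = [[-3.000, 1.000], [1.95885, 1.000]] (det J = -4.95885).
Solving J·Δ = −F gives Δ = (0.556, 6.167).
Then the next iterate is (s, t)₁ = (1.056, 5.167).

(1.056, 5.167)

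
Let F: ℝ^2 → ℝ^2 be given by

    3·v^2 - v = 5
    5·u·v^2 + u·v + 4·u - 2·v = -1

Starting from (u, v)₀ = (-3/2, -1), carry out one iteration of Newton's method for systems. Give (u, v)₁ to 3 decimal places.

(-0.170, -1.143)

At (-3/2, -1): F = (-1.000, -9.000).
Jacobian J = [[0, 6·v - 1], [5·v^2 + v + 4, 10·u·v + u - 2]].
At the point, J = [[0.000, -7.000], [8.000, 11.500]] (det J = 56.000).
Solving J·Δ = −F gives Δ = (1.330, -0.143).
Then the next iterate is (u, v)₁ = (-0.170, -1.143).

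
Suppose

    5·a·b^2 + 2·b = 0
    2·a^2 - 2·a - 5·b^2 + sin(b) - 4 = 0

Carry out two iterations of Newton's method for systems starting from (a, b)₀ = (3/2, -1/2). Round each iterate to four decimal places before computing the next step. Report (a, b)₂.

(2.0633, -0.1944)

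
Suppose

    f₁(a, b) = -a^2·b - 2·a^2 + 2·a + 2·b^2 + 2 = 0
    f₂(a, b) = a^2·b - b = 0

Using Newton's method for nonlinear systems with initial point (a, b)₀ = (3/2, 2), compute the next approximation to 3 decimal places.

(1.301, 0.957)

At (3/2, 2): F = (4.000, 2.500).
Jacobian J = [[-2·a·b - 4·a + 2, -a^2 + 4·b], [2·a·b, a^2 - 1]].
At the point, J = [[-10.000, 5.750], [6.000, 1.250]] (det J = -47.000).
Solving J·Δ = −F gives Δ = (-0.199, -1.043).
Then the next iterate is (a, b)₁ = (1.301, 0.957).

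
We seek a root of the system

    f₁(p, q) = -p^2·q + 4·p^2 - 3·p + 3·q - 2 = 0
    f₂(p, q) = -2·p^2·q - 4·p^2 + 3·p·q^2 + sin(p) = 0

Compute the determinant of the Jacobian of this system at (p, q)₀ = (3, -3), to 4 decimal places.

-2579.9400

J = [[-2·p·q + 8·p - 3, -p^2 + 3], [-4·p·q - 8·p + 3·q^2 + cos(p), -2·p^2 + 6·p·q]].
At the point, J = [[39.0000, -6.0000], [38.010008, -72.0000]].
det J = -2579.9400.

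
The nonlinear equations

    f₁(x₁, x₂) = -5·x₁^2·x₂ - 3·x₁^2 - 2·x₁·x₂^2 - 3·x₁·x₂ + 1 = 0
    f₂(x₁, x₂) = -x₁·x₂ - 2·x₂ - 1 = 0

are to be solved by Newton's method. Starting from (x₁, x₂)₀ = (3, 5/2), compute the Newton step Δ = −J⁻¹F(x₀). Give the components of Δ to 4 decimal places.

At (3, 5/2): F = (-198.5000, -13.5000).
Jacobian J = [[-10·x₁·x₂ - 6·x₁ - 2·x₂^2 - 3·x₂, -5·x₁^2 - 4·x₁·x₂ - 3·x₁], [-x₂, -x₁ - 2]].
At the point, J = [[-113.0000, -84.0000], [-2.5000, -5.0000]] (det J = 355.0000).
Solving J·Δ = −F gives Δ = (0.3986, -2.8993).

(0.3986, -2.8993)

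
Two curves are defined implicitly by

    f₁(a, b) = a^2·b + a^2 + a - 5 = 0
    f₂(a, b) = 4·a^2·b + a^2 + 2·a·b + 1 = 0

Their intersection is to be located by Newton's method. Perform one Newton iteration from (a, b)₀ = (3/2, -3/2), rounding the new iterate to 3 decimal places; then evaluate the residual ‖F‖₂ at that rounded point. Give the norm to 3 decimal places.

22.069

At (3/2, -3/2): F = (-4.625, -14.750).
Jacobian J = [[2·a·b + 2·a + 1, a^2], [8·a·b + 2·a + 2·b, 4·a^2 + 2·a]].
At the point, J = [[-0.500, 2.250], [-18.000, 12.000]] (det J = 34.500).
Solving J·Δ = −F gives Δ = (0.647, 2.199).
Then the next iterate is (a, b)₁ = (2.147, 0.699).
Re-evaluating at (2.147, 0.699): F = (4.97873, 21.49958), so ‖F‖₂ = 22.069.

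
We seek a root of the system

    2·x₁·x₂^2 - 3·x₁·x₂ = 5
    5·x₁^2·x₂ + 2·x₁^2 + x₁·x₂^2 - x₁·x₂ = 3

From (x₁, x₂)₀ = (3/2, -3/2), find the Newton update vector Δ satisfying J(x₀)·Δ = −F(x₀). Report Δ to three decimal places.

At (3/2, -3/2): F = (8.500, -9.750).
Jacobian J = [[2·x₂^2 - 3·x₂, 4·x₁·x₂ - 3·x₁], [10·x₁·x₂ + 4·x₁ + x₂^2 - x₂, 5·x₁^2 + 2·x₁·x₂ - x₁]].
At the point, J = [[9.000, -13.500], [-12.750, 5.250]] (det J = -124.875).
Solving J·Δ = −F gives Δ = (-0.697, 0.165).

(-0.697, 0.165)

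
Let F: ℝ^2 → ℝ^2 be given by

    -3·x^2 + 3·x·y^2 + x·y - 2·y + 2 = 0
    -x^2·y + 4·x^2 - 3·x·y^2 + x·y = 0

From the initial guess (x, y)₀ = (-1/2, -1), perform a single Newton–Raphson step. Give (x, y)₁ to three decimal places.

(-1.206, 1.561)

At (-1/2, -1): F = (2.250, 3.250).
Jacobian J = [[-6·x + 3·y^2 + y, 6·x·y + x - 2], [-2·x·y + 8·x - 3·y^2 + y, -x^2 - 6·x·y + x]].
At the point, J = [[5.000, 0.500], [-9.000, -3.750]] (det J = -14.250).
Solving J·Δ = −F gives Δ = (-0.706, 2.561).
Then the next iterate is (x, y)₁ = (-1.206, 1.561).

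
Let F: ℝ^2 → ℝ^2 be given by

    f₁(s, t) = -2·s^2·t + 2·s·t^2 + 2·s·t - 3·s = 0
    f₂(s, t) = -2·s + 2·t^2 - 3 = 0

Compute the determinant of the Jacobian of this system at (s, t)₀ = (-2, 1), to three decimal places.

-4.000

J = [[-4·s·t + 2·t^2 + 2·t - 3, -2·s^2 + 4·s·t + 2·s], [-2, 4·t]].
At the point, J = [[9.000, -20.000], [-2.000, 4.000]].
det J = -4.000.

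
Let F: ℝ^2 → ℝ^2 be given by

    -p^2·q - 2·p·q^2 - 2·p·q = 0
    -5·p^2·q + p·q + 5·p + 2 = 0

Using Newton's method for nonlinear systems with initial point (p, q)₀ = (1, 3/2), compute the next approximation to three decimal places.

(2.304, -1.022)

At (1, 3/2): F = (-9.000, 1.000).
Jacobian J = [[-2·p·q - 2·q^2 - 2·q, -p^2 - 4·p·q - 2·p], [-10·p·q + q + 5, -5·p^2 + p]].
At the point, J = [[-10.500, -9.000], [-8.500, -4.000]] (det J = -34.500).
Solving J·Δ = −F gives Δ = (1.304, -2.522).
Then the next iterate is (p, q)₁ = (2.304, -1.022).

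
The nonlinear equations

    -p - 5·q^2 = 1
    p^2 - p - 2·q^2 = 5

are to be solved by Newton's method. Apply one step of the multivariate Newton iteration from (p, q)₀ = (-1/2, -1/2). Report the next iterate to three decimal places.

At (-1/2, -1/2): F = (-1.750, -4.750).
Jacobian J = [[-1, -10·q], [2·p - 1, -4·q]].
At the point, J = [[-1.000, 5.000], [-2.000, 2.000]] (det J = 8.000).
Solving J·Δ = −F gives Δ = (-2.531, -0.156).
Then the next iterate is (p, q)₁ = (-3.031, -0.656).

(-3.031, -0.656)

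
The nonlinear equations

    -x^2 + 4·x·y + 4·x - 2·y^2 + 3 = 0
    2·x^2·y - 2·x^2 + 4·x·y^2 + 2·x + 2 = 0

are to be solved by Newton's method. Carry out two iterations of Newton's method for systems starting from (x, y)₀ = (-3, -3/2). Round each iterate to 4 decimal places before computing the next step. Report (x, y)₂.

At (-3, -3/2): F = (-4.5000, -76.0000).
Jacobian J = [[-2·x + 4·y + 4, 4·x - 4·y], [4·x·y - 4·x + 4·y^2 + 2, 2·x^2 + 8·x·y]].
At the point, J = [[4.0000, -6.0000], [41.0000, 54.0000]] (det J = 462.0000).
Solving J·Δ = −F gives Δ = (1.5130, 0.2587).
Then the next iterate is (x, y)₁ = (-1.4870, -1.2413).
Round to (-1.4870, -1.2413) and repeat: F = (-0.857568, -20.050617), J = [[2.0088, -0.9828], [21.494555, 19.188843]].
Δ = (0.6060, 0.3661), so (x, y)₂ = (-0.8810, -0.8752).

(-0.8810, -0.8752)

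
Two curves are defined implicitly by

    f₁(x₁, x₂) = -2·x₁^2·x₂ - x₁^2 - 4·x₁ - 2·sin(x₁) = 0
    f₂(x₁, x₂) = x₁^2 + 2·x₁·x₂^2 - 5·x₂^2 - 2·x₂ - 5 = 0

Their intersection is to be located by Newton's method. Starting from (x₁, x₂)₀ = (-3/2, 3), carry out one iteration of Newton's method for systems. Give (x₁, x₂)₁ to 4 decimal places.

(-1.4686, 1.3944)

At (-3/2, 3): F = (-7.755010, -80.7500).
Jacobian J = [[-4·x₁·x₂ - 2·x₁ - 2·cos(x₁) - 4, -2·x₁^2], [2·x₁ + 2·x₂^2, 4·x₁·x₂ - 10·x₂ - 2]].
At the point, J = [[16.858526, -4.5000], [15.0000, -50.0000]] (det J = -775.426280).
Solving J·Δ = −F gives Δ = (0.0314, -1.6056).
Then the next iterate is (x₁, x₂)₁ = (-1.4686, 1.3944).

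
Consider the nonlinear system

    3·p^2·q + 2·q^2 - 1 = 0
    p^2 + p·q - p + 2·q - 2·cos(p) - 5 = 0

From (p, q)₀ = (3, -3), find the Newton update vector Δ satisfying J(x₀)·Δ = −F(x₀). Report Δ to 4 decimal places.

At (3, -3): F = (-64.0000, -12.020015).
Jacobian J = [[6·p·q, 3·p^2 + 4·q], [2·p + q + 2·sin(p) - 1, p + 2]].
At the point, J = [[-54.0000, 15.0000], [2.282240, 5.0000]] (det J = -304.233600).
Solving J·Δ = −F gives Δ = (-0.4592, 2.6136).

(-0.4592, 2.6136)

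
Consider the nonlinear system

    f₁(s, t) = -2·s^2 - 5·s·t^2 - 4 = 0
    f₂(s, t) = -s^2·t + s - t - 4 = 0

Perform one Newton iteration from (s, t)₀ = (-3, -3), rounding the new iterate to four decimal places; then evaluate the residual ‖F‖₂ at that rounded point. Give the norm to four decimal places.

32.4453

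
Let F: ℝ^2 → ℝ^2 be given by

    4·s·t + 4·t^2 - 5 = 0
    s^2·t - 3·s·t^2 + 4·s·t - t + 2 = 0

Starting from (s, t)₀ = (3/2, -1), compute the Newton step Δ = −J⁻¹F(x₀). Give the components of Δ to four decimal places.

At (3/2, -1): F = (-7.0000, -9.7500).
Jacobian J = [[4·t, 4·s + 8·t], [2·s·t - 3·t^2 + 4·t, s^2 - 6·s·t + 4·s - 1]].
At the point, J = [[-4.0000, -2.0000], [-10.0000, 16.2500]] (det J = -85.0000).
Solving J·Δ = −F gives Δ = (-1.5676, -0.3647).

(-1.5676, -0.3647)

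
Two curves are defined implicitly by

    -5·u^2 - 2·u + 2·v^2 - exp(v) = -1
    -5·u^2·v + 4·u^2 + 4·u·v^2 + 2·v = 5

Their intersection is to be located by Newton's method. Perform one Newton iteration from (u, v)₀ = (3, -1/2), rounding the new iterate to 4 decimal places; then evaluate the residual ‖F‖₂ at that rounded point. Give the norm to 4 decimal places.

16.2181

At (3, -1/2): F = (-50.106531, 55.5000).
Jacobian J = [[-10·u - 2, 4·v - exp(v)], [-10·u·v + 8·u + 4·v^2, -5·u^2 + 8·u·v + 2]].
At the point, J = [[-32.0000, -2.606531], [40.0000, -55.0000]] (det J = 1864.261226).
Solving J·Δ = −F gives Δ = (-1.5559, -0.1224).
Then the next iterate is (u, v)₁ = (1.4441, -0.6224).
Re-evaluating at (1.4441, -0.6224): F = (-12.077215, 10.824413), so ‖F‖₂ = 16.2181.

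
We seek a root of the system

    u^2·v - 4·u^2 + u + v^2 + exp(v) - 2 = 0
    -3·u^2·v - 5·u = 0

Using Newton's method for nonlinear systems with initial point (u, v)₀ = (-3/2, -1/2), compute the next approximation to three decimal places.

At (-3/2, -1/2): F = (-12.76847, 10.875).
Jacobian J = [[2·u·v - 8·u + 1, u^2 + 2·v + exp(v)], [-6·u·v - 5, -3·u^2]].
At the point, J = [[14.500, 1.85653], [-9.500, -6.750]] (det J = -80.23796).
Solving J·Δ = −F gives Δ = (0.823, 0.453).
Then the next iterate is (u, v)₁ = (-0.677, -0.047).

(-0.677, -0.047)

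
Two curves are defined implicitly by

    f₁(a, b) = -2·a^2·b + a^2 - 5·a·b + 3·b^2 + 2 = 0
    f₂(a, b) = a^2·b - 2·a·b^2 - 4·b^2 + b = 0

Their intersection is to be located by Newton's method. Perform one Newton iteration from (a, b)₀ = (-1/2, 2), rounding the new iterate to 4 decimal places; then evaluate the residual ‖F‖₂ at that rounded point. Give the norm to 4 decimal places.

At (-1/2, 2): F = (18.2500, -9.5000).
Jacobian J = [[-4·a·b + 2·a - 5·b, -2·a^2 - 5·a + 6·b], [2·a·b - 2·b^2, a^2 - 4·a·b - 8·b + 1]].
At the point, J = [[-7.0000, 14.0000], [-10.0000, -10.7500]] (det J = 215.2500).
Solving J·Δ = −F gives Δ = (0.2936, -1.1568).
Then the next iterate is (a, b)₁ = (-0.2064, 0.8432).
Re-evaluating at (-0.2064, 0.8432): F = (4.973900, -1.671329), so ‖F‖₂ = 5.2472.

5.2472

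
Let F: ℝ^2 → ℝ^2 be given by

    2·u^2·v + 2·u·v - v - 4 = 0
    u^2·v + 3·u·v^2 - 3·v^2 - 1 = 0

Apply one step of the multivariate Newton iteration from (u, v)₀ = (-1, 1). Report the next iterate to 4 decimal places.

At (-1, 1): F = (-5.0000, -6.0000).
Jacobian J = [[4·u·v + 2·v, 2·u^2 + 2·u - 1], [2·u·v + 3·v^2, u^2 + 6·u·v - 6·v]].
At the point, J = [[-2.0000, -1.0000], [1.0000, -11.0000]] (det J = 23.0000).
Solving J·Δ = −F gives Δ = (-2.1304, -0.7391).
Then the next iterate is (u, v)₁ = (-3.1304, 0.2609).

(-3.1304, 0.2609)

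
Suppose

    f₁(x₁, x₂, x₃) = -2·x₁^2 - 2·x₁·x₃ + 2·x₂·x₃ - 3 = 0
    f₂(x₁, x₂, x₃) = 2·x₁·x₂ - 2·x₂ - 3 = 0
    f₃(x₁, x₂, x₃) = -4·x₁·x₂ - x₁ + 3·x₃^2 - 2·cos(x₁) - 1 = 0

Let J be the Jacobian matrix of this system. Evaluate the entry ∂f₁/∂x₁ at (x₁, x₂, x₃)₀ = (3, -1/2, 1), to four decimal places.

∂f₁/∂x₁ = -4·x₁ - 2·x₃.
At (3, -1/2, 1) this is -14.0000.

-14.0000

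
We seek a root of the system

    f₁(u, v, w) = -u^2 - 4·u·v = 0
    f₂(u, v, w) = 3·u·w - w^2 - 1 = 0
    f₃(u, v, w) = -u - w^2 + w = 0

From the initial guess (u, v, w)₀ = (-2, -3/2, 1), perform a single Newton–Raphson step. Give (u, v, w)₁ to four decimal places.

At (-2, -3/2, 1): F = (-16.0000, -8.0000, 2.0000).
Jacobian J = [[-2·u - 4·v, -4·u, 0], [3·w, 0, 3·u - 2·w], [-1, 0, -2·w + 1]].
At the point, J = [[10.0000, 8.0000, 0.0000], [3.0000, 0.0000, -8.0000], [-1.0000, 0.0000, -1.0000]] (det J = 88.0000).
Solving J·Δ = −F gives Δ = (2.1818, -0.7273, -0.1818).
Then the next iterate is (u, v, w)₁ = (0.1818, -2.2273, 0.8182).

(0.1818, -2.2273, 0.8182)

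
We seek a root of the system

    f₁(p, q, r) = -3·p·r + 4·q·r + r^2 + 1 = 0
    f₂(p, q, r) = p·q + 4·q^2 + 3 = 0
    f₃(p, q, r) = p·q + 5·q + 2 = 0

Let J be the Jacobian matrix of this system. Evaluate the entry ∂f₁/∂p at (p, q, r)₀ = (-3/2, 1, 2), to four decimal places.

-6.0000

∂f₁/∂p = -3·r.
At (-3/2, 1, 2) this is -6.0000.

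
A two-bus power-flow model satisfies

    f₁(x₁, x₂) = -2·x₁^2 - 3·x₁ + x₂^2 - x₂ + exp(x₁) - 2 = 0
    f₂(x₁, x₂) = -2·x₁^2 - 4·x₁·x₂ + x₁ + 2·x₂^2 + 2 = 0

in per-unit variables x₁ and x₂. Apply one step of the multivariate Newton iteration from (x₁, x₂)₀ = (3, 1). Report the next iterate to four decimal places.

At (3, 1): F = (-8.914463, -23.0000).
Jacobian J = [[-4·x₁ + exp(x₁) - 3, 2·x₂ - 1], [-4·x₁ - 4·x₂ + 1, -4·x₁ + 4·x₂]].
At the point, J = [[5.085537, 1.0000], [-15.0000, -8.0000]] (det J = -25.684295).
Solving J·Δ = −F gives Δ = (3.6721, -9.7602).
Then the next iterate is (x₁, x₂)₁ = (6.6721, -8.7602).

(6.6721, -8.7602)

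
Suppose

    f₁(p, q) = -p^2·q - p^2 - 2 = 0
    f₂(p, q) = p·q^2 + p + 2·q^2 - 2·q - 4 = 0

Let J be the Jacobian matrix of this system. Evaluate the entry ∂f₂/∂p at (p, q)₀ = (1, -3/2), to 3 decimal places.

∂f₂/∂p = q^2 + 1.
At (1, -3/2) this is 3.250.

3.250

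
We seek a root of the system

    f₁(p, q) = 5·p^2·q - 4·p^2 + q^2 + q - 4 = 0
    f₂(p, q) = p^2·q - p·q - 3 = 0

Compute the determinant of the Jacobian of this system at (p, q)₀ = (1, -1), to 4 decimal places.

J = [[10·p·q - 8·p, 5·p^2 + 2·q + 1], [2·p·q - q, p^2 - p]].
At the point, J = [[-18.0000, 4.0000], [-1.0000, 0.0000]].
det J = 4.0000.

4.0000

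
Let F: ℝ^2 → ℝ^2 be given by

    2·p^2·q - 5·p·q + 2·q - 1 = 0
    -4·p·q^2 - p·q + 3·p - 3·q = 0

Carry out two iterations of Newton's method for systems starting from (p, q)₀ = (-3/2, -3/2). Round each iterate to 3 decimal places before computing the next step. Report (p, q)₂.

(0.063, -0.659)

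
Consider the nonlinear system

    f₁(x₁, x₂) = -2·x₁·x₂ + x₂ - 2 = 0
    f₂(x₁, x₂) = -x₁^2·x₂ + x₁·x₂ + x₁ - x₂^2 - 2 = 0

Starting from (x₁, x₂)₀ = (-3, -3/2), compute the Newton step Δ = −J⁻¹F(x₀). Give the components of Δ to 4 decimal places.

At (-3, -3/2): F = (-12.5000, 10.7500).
Jacobian J = [[-2·x₂, -2·x₁ + 1], [-2·x₁·x₂ + x₂ + 1, -x₁^2 + x₁ - 2·x₂]].
At the point, J = [[3.0000, 7.0000], [-9.5000, -9.0000]] (det J = 39.5000).
Solving J·Δ = −F gives Δ = (-0.9430, 2.1899).

(-0.9430, 2.1899)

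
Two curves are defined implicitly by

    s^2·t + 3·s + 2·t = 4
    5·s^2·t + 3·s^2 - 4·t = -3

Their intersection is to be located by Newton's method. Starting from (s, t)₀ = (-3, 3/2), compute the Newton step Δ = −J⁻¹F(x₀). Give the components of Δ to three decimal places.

At (-3, 3/2): F = (3.500, 91.500).
Jacobian J = [[2·s·t + 3, s^2 + 2], [10·s·t + 6·s, 5·s^2 - 4]].
At the point, J = [[-6.000, 11.000], [-63.000, 41.000]] (det J = 447.000).
Solving J·Δ = −F gives Δ = (1.931, 0.735).

(1.931, 0.735)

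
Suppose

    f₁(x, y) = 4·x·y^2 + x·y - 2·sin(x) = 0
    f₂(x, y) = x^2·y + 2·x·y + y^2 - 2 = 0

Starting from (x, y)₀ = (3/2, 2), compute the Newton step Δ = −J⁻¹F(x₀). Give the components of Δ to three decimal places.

(-0.974, -0.299)

At (3/2, 2): F = (25.00501, 12.500).
Jacobian J = [[4·y^2 + y - 2·cos(x), 8·x·y + x], [2·x·y + 2·y, x^2 + 2·x + 2·y]].
At the point, J = [[17.85853, 25.500], [10.000, 9.250]] (det J = -89.80864).
Solving J·Δ = −F gives Δ = (-0.974, -0.299).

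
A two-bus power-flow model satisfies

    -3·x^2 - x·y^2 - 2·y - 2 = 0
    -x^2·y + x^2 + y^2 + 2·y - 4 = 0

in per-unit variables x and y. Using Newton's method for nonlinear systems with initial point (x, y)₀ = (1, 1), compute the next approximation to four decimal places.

(-0.3333, 1.3333)

At (1, 1): F = (-8.0000, -1.0000).
Jacobian J = [[-6·x - y^2, -2·x·y - 2], [-2·x·y + 2·x, -x^2 + 2·y + 2]].
At the point, J = [[-7.0000, -4.0000], [0.0000, 3.0000]] (det J = -21.0000).
Solving J·Δ = −F gives Δ = (-1.3333, 0.3333).
Then the next iterate is (x, y)₁ = (-0.3333, 1.3333).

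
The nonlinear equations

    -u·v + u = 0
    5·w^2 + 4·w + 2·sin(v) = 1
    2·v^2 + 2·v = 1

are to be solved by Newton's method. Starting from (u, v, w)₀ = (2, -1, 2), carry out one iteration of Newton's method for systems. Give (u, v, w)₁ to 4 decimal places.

At (2, -1, 2): F = (4.0000, 25.317058, -1.0000).
Jacobian J = [[-v + 1, -u, 0], [0, 2·cos(v), 10·w + 4], [0, 4·v + 2, 0]].
At the point, J = [[2.0000, -2.0000, 0.0000], [0.0000, 1.080605, 24.0000], [0.0000, -2.0000, 0.0000]] (det J = 96.0000).
Solving J·Δ = −F gives Δ = (-2.5000, -0.5000, -1.0324).
Then the next iterate is (u, v, w)₁ = (-0.5000, -1.5000, 0.9676).

(-0.5000, -1.5000, 0.9676)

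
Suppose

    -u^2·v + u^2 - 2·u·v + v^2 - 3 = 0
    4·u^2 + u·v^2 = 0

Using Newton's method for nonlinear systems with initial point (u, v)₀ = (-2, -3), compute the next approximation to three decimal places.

(-1.333, -2.444)

At (-2, -3): F = (10.000, -2.000).
Jacobian J = [[-2·u·v + 2·u - 2·v, -u^2 - 2·u + 2·v], [8·u + v^2, 2·u·v]].
At the point, J = [[-10.000, -6.000], [-7.000, 12.000]] (det J = -162.000).
Solving J·Δ = −F gives Δ = (0.667, 0.556).
Then the next iterate is (u, v)₁ = (-1.333, -2.444).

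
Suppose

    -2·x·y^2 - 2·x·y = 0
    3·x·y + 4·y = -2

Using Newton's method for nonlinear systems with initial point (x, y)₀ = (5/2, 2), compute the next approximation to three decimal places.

At (5/2, 2): F = (-30.000, 25.000).
Jacobian J = [[-2·y^2 - 2·y, -4·x·y - 2·x], [3·y, 3·x + 4]].
At the point, J = [[-12.000, -25.000], [6.000, 11.500]] (det J = 12.000).
Solving J·Δ = −F gives Δ = (-23.333, 10.000).
Then the next iterate is (x, y)₁ = (-20.833, 12.000).

(-20.833, 12.000)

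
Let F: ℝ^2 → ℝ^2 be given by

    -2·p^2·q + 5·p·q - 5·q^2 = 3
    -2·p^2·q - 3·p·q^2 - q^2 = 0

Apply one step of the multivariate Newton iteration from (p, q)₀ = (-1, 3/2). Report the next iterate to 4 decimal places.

At (-1, 3/2): F = (-24.7500, 1.5000).
Jacobian J = [[-4·p·q + 5·q, -2·p^2 + 5·p - 10·q], [-4·p·q - 3·q^2, -2·p^2 - 6·p·q - 2·q]].
At the point, J = [[13.5000, -22.0000], [-0.7500, 4.0000]] (det J = 37.5000).
Solving J·Δ = −F gives Δ = (1.7600, -0.0450).
Then the next iterate is (p, q)₁ = (0.7600, 1.4550).

(0.7600, 1.4550)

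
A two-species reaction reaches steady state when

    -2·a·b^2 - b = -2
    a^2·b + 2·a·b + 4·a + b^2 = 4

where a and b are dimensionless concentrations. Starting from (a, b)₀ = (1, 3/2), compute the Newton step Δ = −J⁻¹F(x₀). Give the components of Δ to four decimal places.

At (1, 3/2): F = (-4.0000, 6.7500).
Jacobian J = [[-2·b^2, -4·a·b - 1], [2·a·b + 2·b + 4, a^2 + 2·a + 2·b]].
At the point, J = [[-4.5000, -7.0000], [10.0000, 6.0000]] (det J = 43.0000).
Solving J·Δ = −F gives Δ = (-0.5407, -0.2238).

(-0.5407, -0.2238)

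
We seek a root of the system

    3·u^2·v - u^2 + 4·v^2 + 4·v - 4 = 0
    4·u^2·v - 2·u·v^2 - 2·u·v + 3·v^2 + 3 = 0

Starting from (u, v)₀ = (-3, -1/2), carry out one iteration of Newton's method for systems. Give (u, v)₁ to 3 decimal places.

At (-3, -1/2): F = (-27.500, -15.750).
Jacobian J = [[6·u·v - 2·u, 3·u^2 + 8·v + 4], [8·u·v - 2·v^2 - 2·v, 4·u^2 - 4·u·v - 2·u + 6·v]].
At the point, J = [[15.000, 27.000], [12.500, 33.000]] (det J = 157.500).
Solving J·Δ = −F gives Δ = (3.062, -0.683).
Then the next iterate is (u, v)₁ = (0.062, -1.183).

(0.062, -1.183)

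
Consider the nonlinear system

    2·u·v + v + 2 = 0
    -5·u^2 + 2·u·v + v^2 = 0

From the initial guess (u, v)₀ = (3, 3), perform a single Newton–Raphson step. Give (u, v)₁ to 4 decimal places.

(1.3250, 1.1500)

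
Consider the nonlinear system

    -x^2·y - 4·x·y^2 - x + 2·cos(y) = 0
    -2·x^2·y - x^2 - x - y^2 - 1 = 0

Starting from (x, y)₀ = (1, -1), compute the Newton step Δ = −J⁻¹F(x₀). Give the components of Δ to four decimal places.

At (1, -1): F = (-2.919395, -2.0000).
Jacobian J = [[-2·x·y - 4·y^2 - 1, -x^2 - 8·x·y - 2·sin(y)], [-4·x·y - 2·x - 1, -2·x^2 - 2·y]].
At the point, J = [[-3.0000, 8.682942], [1.0000, 0.0000]] (det J = -8.682942).
Solving J·Δ = −F gives Δ = (2.0000, 1.0272).

(2.0000, 1.0272)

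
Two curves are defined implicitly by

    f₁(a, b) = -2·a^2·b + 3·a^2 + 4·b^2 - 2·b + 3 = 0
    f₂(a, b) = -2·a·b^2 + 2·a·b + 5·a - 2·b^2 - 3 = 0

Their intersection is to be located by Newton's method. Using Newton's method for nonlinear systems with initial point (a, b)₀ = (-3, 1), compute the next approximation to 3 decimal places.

At (-3, 1): F = (14.000, -20.000).
Jacobian J = [[-4·a·b + 6·a, -2·a^2 + 8·b - 2], [-2·b^2 + 2·b + 5, -4·a·b + 2·a - 4·b]].
At the point, J = [[-6.000, -12.000], [5.000, 2.000]] (det J = 48.000).
Solving J·Δ = −F gives Δ = (4.417, -1.042).
Then the next iterate is (a, b)₁ = (1.417, -0.042).

(1.417, -0.042)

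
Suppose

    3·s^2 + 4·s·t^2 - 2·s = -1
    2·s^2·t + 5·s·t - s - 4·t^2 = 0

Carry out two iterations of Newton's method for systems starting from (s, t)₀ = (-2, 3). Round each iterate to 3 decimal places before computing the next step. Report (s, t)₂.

At (-2, 3): F = (-55.000, -40.000).
Jacobian J = [[6·s + 4·t^2 - 2, 8·s·t], [4·s·t + 5·t - 1, 2·s^2 + 5·s - 8·t]].
At the point, J = [[22.000, -48.000], [-10.000, -26.000]] (det J = -1052.000).
Solving J·Δ = −F gives Δ = (-0.466, -1.359).
Then the next iterate is (s, t)₁ = (-2.466, 1.641).
Round to (-2.466, 1.641) and repeat: F = (-2.38711, -8.58070), J = [[-6.02448, -32.37365], [-8.98182, -13.29569]].
Δ = (-1.168, 0.144), so (s, t)₂ = (-3.634, 1.785).

(-3.634, 1.785)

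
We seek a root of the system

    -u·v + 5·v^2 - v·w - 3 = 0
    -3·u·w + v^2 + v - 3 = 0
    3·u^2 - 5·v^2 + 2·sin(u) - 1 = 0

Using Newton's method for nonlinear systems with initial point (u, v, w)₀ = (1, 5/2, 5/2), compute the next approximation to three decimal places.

(0.672, 1.304, 0.346)

At (1, 5/2, 5/2): F = (19.500, -1.750, -27.56706).
Jacobian J = [[-v, -u + 10·v - w, -v], [-3·w, 2·v + 1, -3·u], [6·u + 2·cos(u), -10·v, 0]].
At the point, J = [[-2.500, 21.500, -2.500], [-7.500, 6.000, -3.000], [7.08060, -25.000, 0.000]] (det J = -631.73993).
Solving J·Δ = −F gives Δ = (-0.328, -1.196, -2.154).
Then the next iterate is (u, v, w)₁ = (0.672, 1.304, 0.346).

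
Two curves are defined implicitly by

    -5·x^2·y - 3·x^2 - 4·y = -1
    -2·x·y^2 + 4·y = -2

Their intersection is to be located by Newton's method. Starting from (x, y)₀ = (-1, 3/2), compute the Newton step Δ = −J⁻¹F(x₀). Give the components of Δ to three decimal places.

(0.251, -1.137)

At (-1, 3/2): F = (-15.500, 12.500).
Jacobian J = [[-10·x·y - 6·x, -5·x^2 - 4], [-2·y^2, -4·x·y + 4]].
At the point, J = [[21.000, -9.000], [-4.500, 10.000]] (det J = 169.500).
Solving J·Δ = −F gives Δ = (0.251, -1.137).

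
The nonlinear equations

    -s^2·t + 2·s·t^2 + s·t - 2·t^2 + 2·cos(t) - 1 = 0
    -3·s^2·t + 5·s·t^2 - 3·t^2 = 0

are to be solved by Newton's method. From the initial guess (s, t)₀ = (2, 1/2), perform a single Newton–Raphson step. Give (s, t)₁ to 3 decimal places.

At (2, 1/2): F = (0.25517, -4.250).
Jacobian J = [[-2·s·t + 2·t^2 + t, -s^2 + 4·s·t + s - 4·t - 2·sin(t)], [-6·s·t + 5·t^2, -3·s^2 + 10·s·t - 6·t]].
At the point, J = [[-1.000, -0.95885], [-4.750, -5.000]] (det J = 0.44546).
Solving J·Δ = −F gives Δ = (12.012, -12.262).
Then the next iterate is (s, t)₁ = (14.012, -11.762).

(14.012, -11.762)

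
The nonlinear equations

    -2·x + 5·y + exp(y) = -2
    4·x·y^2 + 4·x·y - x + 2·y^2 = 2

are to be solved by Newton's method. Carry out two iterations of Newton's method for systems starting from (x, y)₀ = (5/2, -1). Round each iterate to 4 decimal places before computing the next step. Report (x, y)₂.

At (5/2, -1): F = (-7.632121, -2.5000).
Jacobian J = [[-2, exp(y) + 5], [4·y^2 + 4·y - 1, 8·x·y + 4·x + 4·y]].
At the point, J = [[-2.0000, 5.367879], [-1.0000, -14.0000]] (det J = 33.367879).
Solving J·Δ = −F gives Δ = (-3.6043, 0.0789).
Then the next iterate is (x, y)₁ = (-1.1043, -0.9211).
Round to (-1.1043, -0.9211) and repeat: F = (0.001181, 1.122170), J = [[-2.0000, 5.398081], [-1.290699, 0.035766]].
Δ = (0.8784, 0.3252), so (x, y)₂ = (-0.2259, -0.5959).

(-0.2259, -0.5959)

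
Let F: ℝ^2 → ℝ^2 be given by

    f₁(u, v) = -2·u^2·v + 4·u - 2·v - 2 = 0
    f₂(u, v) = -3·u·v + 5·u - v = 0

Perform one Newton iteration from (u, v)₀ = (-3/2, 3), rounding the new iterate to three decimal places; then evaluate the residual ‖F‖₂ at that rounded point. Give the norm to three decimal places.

10.459

At (-3/2, 3): F = (-27.500, 3.000).
Jacobian J = [[-4·u·v + 4, -2·u^2 - 2], [-3·v + 5, -3·u - 1]].
At the point, J = [[22.000, -6.500], [-4.000, 3.500]] (det J = 51.000).
Solving J·Δ = −F gives Δ = (1.505, 0.863).
Then the next iterate is (u, v)₁ = (0.005, 3.863).
Re-evaluating at (0.005, 3.863): F = (-9.70619, -3.89594), so ‖F‖₂ = 10.459.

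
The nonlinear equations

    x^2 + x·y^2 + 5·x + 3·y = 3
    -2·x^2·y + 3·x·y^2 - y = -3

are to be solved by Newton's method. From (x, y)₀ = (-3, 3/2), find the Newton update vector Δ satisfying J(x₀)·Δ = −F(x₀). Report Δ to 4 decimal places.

At (-3, 3/2): F = (-11.2500, -45.7500).
Jacobian J = [[2·x + y^2 + 5, 2·x·y + 3], [-4·x·y + 3·y^2, -2·x^2 + 6·x·y - 1]].
At the point, J = [[1.2500, -6.0000], [24.7500, -46.0000]] (det J = 91.0000).
Solving J·Δ = −F gives Δ = (-2.6703, -2.4313).

(-2.6703, -2.4313)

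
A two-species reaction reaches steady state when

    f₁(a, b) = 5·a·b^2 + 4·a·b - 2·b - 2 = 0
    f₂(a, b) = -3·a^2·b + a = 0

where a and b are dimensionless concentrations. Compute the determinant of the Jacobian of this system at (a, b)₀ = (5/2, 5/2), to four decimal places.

1799.8125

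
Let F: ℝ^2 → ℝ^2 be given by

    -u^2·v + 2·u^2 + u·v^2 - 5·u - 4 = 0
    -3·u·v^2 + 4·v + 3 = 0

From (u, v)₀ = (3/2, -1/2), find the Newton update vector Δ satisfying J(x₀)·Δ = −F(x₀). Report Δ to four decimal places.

(2.2964, 0.2173)

At (3/2, -1/2): F = (-5.5000, -0.1250).
Jacobian J = [[-2·u·v + 4·u + v^2 - 5, -u^2 + 2·u·v], [-3·v^2, -6·u·v + 4]].
At the point, J = [[2.7500, -3.7500], [-0.7500, 8.5000]] (det J = 20.5625).
Solving J·Δ = −F gives Δ = (2.2964, 0.2173).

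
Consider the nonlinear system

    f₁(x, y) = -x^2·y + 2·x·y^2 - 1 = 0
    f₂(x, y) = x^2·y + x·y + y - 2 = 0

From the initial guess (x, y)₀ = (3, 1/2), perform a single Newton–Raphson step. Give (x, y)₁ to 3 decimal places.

(1.250, 0.625)

At (3, 1/2): F = (-4.000, 4.500).
Jacobian J = [[-2·x·y + 2·y^2, -x^2 + 4·x·y], [2·x·y + y, x^2 + x + 1]].
At the point, J = [[-2.500, -3.000], [3.500, 13.000]] (det J = -22.000).
Solving J·Δ = −F gives Δ = (-1.750, 0.125).
Then the next iterate is (x, y)₁ = (1.250, 0.625).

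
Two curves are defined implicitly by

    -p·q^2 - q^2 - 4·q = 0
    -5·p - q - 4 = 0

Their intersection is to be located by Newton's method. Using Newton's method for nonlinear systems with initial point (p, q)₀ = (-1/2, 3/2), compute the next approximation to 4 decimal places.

At (-1/2, 3/2): F = (-7.1250, -3.0000).
Jacobian J = [[-q^2, -2·p·q - 2·q - 4], [-5, -1]].
At the point, J = [[-2.2500, -5.5000], [-5.0000, -1.0000]] (det J = -25.2500).
Solving J·Δ = −F gives Δ = (-0.3713, -1.1436).
Then the next iterate is (p, q)₁ = (-0.8713, 0.3564).

(-0.8713, 0.3564)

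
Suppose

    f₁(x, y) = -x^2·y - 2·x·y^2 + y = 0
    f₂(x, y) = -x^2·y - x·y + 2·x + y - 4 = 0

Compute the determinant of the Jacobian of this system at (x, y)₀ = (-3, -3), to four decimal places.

-392.0000

J = [[-2·x·y - 2·y^2, -x^2 - 4·x·y + 1], [-2·x·y - y + 2, -x^2 - x + 1]].
At the point, J = [[-36.0000, -44.0000], [-13.0000, -5.0000]].
det J = -392.0000.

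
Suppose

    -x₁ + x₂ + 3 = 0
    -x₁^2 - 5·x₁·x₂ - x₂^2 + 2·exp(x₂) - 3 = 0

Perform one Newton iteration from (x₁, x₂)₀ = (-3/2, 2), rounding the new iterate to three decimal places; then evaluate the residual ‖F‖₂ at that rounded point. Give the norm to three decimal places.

89.546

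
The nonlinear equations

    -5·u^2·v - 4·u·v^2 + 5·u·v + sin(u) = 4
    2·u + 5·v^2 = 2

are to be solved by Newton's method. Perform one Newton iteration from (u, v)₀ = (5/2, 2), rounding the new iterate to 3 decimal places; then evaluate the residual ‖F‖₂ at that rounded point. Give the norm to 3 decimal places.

At (5/2, 2): F = (-80.90153, 23.000).
Jacobian J = [[-10·u·v - 4·v^2 + 5·v + cos(u), -5·u^2 - 8·u·v + 5·u], [2, 10·v]].
At the point, J = [[-56.80114, -58.750], [2.000, 20.000]] (det J = -1018.52287).
Solving J·Δ = −F gives Δ = (-0.262, -1.124).
Then the next iterate is (u, v)₁ = (2.238, 0.876).
Re-evaluating at (2.238, 0.876): F = (-22.21942, 6.31288), so ‖F‖₂ = 23.099.

23.099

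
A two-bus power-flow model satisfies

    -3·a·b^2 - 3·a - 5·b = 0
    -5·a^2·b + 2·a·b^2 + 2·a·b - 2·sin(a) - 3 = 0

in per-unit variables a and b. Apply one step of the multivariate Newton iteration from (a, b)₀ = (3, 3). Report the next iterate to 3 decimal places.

(2.025, 1.716)

At (3, 3): F = (-105.000, -66.28224).
Jacobian J = [[-3·b^2 - 3, -6·a·b - 5], [-10·a·b + 2·b^2 + 2·b - 2·cos(a), -5·a^2 + 4·a·b + 2·a]].
At the point, J = [[-30.000, -59.000], [-64.02002, -3.000]] (det J = -3687.18089).
Solving J·Δ = −F gives Δ = (-0.975, -1.284).
Then the next iterate is (a, b)₁ = (2.025, 1.716).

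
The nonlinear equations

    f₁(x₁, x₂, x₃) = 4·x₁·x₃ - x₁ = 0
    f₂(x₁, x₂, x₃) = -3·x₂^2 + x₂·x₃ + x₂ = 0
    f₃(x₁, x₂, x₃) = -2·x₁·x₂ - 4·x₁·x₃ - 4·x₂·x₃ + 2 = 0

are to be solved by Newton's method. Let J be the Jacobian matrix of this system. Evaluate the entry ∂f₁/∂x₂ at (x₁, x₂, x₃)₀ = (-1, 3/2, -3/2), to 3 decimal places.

0.000

∂f₁/∂x₂ = 0.
At (-1, 3/2, -3/2) this is 0.000.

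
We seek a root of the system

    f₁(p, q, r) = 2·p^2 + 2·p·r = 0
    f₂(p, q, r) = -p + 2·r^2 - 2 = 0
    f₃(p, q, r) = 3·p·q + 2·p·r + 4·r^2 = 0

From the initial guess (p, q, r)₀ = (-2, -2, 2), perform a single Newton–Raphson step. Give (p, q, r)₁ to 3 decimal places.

(-1.111, -0.741, 1.111)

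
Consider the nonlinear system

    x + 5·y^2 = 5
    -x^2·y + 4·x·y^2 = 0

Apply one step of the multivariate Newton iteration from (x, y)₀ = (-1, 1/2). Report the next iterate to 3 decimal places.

At (-1, 1/2): F = (-4.750, -1.500).
Jacobian J = [[1, 10·y], [-2·x·y + 4·y^2, -x^2 + 8·x·y]].
At the point, J = [[1.000, 5.000], [2.000, -5.000]] (det J = -15.000).
Solving J·Δ = −F gives Δ = (2.083, 0.533).
Then the next iterate is (x, y)₁ = (1.083, 1.033).

(1.083, 1.033)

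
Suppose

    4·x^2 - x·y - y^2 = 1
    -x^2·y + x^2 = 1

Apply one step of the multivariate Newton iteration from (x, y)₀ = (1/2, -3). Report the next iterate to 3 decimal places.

At (1/2, -3): F = (-7.500, 0.000).
Jacobian J = [[8·x - y, -x - 2·y], [-2·x·y + 2·x, -x^2]].
At the point, J = [[7.000, 5.500], [4.000, -0.250]] (det J = -23.750).
Solving J·Δ = −F gives Δ = (0.079, 1.263).
Then the next iterate is (x, y)₁ = (0.579, -1.737).

(0.579, -1.737)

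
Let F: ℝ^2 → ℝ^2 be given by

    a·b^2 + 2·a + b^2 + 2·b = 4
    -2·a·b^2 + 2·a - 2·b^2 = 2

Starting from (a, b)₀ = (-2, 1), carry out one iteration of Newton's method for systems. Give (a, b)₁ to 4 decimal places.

(0.3333, 2.0000)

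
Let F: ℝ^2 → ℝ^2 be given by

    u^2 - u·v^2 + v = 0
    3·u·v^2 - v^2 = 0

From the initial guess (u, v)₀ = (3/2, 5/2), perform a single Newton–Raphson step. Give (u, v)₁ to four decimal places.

At (3/2, 5/2): F = (-4.6250, 21.8750).
Jacobian J = [[2·u - v^2, -2·u·v + 1], [3·v^2, 6·u·v - 2·v]].
At the point, J = [[-3.2500, -6.5000], [18.7500, 17.5000]] (det J = 65.0000).
Solving J·Δ = −F gives Δ = (-0.9423, -0.2404).
Then the next iterate is (u, v)₁ = (0.5577, 2.2596).

(0.5577, 2.2596)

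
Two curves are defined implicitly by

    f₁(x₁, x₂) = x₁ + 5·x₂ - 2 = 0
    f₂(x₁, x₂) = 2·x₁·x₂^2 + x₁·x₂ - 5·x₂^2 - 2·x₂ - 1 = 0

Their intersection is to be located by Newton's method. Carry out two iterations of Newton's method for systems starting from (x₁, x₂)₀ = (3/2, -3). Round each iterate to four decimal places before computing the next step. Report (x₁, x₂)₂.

(1.4274, 0.1145)

At (3/2, -3): F = (-15.5000, -17.5000).
Jacobian J = [[1, 5], [2·x₂^2 + x₂, 4·x₁·x₂ + x₁ - 10·x₂ - 2]].
At the point, J = [[1.0000, 5.0000], [15.0000, 11.5000]] (det J = -63.5000).
Solving J·Δ = −F gives Δ = (-1.4291, 3.3858).
Then the next iterate is (x₁, x₂)₁ = (0.0709, 0.3858).
Round to (0.0709, 0.3858) and repeat: F = (-0.0001, -2.467349), J = [[1.0000, 5.0000], [0.683483, -5.677687]].
Δ = (1.3565, -0.2713), so (x₁, x₂)₂ = (1.4274, 0.1145).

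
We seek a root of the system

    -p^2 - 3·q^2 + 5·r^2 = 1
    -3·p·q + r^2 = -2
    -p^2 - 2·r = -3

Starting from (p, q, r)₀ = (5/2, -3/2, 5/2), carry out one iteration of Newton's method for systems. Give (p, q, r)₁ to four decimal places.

At (5/2, -3/2, 5/2): F = (17.2500, 19.5000, -8.2500).
Jacobian J = [[-2·p, -6·q, 10·r], [-3·q, -3·p, 2·r], [-2·p, 0, -2]].
At the point, J = [[-5.0000, 9.0000, 25.0000], [4.5000, -7.5000, 5.0000], [-5.0000, 0.0000, -2.0000]] (det J = -1156.5000).
Solving J·Δ = −F gives Δ = (-1.1313, 1.0567, -1.2967).
Then the next iterate is (p, q, r)₁ = (1.3687, -0.4433, 1.2033).

(1.3687, -0.4433, 1.2033)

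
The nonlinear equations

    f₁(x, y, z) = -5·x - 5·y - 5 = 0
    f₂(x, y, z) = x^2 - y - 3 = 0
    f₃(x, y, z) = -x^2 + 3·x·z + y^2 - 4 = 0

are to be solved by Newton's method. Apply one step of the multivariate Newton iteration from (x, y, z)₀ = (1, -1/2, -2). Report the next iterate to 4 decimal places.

At (1, -1/2, -2): F = (-7.5000, -1.5000, -10.7500).
Jacobian J = [[-5, -5, 0], [2·x, -1, 0], [-2·x + 3·z, 2·y, 3·x]].
At the point, J = [[-5.0000, -5.0000, 0.0000], [2.0000, -1.0000, 0.0000], [-8.0000, -1.0000, 3.0000]] (det J = 45.0000).
Solving J·Δ = −F gives Δ = (0.0000, -1.5000, 3.0833).
Then the next iterate is (x, y, z)₁ = (1.0000, -2.0000, 1.0833).

(1.0000, -2.0000, 1.0833)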